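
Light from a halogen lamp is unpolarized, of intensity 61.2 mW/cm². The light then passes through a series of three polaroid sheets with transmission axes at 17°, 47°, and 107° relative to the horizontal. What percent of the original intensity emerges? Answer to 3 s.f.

≈ 9.38%

Unpolarized light through the first polarizer → I₁ = 61.2 mW/cm²/2 = 30.6 mW/cm², polarized at 17°.
I₂ = I₁ · cos²(30°) = 30.6 · 0.75 = 22.95 mW/cm².
I₃ = I₂ · cos²(60°) = 22.95 · 0.25 = 5.738 mW/cm².
That is 9.375% of the incident intensity.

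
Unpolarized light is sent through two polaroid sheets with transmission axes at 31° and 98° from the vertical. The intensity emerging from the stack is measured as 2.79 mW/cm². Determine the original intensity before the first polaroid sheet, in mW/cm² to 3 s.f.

I₀ ≈ 36.5 mW/cm²

Unpolarized light through the first polarizer → I₁ = ½ I₀, now polarized at 31°.
I₂ = I₁ cos²(98° − 31°) = 0.5 I₀ · cos²(67°) = 0.07634 I₀.
So 2.79 mW/cm² = 0.07634 I₀, giving I₀ = 2.79/0.07634 = 36.55 mW/cm².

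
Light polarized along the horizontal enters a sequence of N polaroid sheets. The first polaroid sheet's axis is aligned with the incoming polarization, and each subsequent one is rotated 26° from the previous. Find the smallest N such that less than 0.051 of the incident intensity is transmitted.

First polarizer is aligned with the polarization: full transmission.
Each further stage multiplies by cos²(26°) = 0.8078.
After N polarizers: T = 0.8078^(N−1). Require T < 0.051 ⇒ N−1 > ln(0.051)/ln(0.8078) = 13.95, so N−1 ≥ 14 and N = 15.
Check: N=15 gives T = 0.05041 < 0.051; N=14 gives T = 0.0624.

N = 15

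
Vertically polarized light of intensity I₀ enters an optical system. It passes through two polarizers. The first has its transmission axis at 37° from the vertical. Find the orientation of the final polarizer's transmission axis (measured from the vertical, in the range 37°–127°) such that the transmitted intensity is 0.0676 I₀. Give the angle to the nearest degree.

θ ≈ 108°

I₁ = I₀ cos²(37° − 0°) = I₀ cos²(37°) = 0.6378 I₀.
Need I₂/I₀ = 0.0676, so cos²(θ − 37°) = 0.0676 / 0.6378 = 0.106.
θ − 37° = arccos(√0.106) = 71.0°, giving θ ≈ 37 + 71.0 = 108.0°.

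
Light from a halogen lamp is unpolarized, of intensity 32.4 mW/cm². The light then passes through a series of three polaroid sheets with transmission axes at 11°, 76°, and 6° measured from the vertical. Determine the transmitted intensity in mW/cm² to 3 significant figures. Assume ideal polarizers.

Unpolarized light through the first polarizer → I₁ = 32.4 mW/cm²/2 = 16.2 mW/cm², polarized at 11°.
I₂ = I₁ · cos²(65°) = 16.2 · 0.1786 = 2.893 mW/cm².
I₃ = I₂ · cos²(70°) = 2.893 · 0.117 = 0.3385 mW/cm².

I ≈ 0.338 mW/cm²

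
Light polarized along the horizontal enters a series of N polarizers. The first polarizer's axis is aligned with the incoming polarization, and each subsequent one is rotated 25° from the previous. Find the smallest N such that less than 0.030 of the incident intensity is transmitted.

N = 19

First polarizer is aligned with the polarization: full transmission.
Each further stage multiplies by cos²(25°) = 0.8214.
After N polarizers: T = 0.8214^(N−1). Require T < 0.030 ⇒ N−1 > ln(0.030)/ln(0.8214) = 17.82, so N−1 ≥ 18 and N = 19.
Check: N=19 gives T = 0.02897 < 0.030; N=18 gives T = 0.03527.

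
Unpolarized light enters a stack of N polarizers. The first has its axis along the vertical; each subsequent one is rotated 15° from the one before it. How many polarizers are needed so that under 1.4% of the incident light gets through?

N = 53

First polarizer halves the unpolarized light: factor 1/2.
Each further stage multiplies by cos²(15°) = 0.933.
After N polarizers: T = 0.5·0.933^(N−1). Require T < 0.014 ⇒ N−1 > ln(0.014/0.5)/ln(0.933) = 51.57, so N−1 ≥ 52 and N = 53.
Check: N=53 gives T = 0.01359 < 0.014; N=52 gives T = 0.01456.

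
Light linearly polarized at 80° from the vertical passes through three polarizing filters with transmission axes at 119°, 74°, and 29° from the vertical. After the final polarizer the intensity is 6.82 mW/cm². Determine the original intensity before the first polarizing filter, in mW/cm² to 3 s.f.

I₀ ≈ 45.2 mW/cm²

By Malus's law, I₁ = I₀ cos²(119° − 80°) = I₀ cos²(39°) = 0.604 I₀.
I₂ = I₁ cos²(74° − 119°) = 0.604 I₀ · cos²(45°) = 0.302 I₀.
I₃ = I₂ cos²(29° − 74°) = 0.302 I₀ · cos²(45°) = 0.151 I₀.
So 6.82 mW/cm² = 0.151 I₀, giving I₀ = 6.82/0.151 = 45.17 mW/cm².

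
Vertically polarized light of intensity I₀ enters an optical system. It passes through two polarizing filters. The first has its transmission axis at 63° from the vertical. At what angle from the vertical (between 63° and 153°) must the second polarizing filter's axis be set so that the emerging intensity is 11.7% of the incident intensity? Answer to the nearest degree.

I₁ = I₀ cos²(63° − 0°) = I₀ cos²(63°) = 0.2061 I₀.
Need I₂/I₀ = 0.117, so cos²(θ − 63°) = 0.117 / 0.2061 = 0.5677.
θ − 63° = arccos(√0.5677) = 41.1°, giving θ ≈ 63 + 41.1 = 104.1°.

θ ≈ 104°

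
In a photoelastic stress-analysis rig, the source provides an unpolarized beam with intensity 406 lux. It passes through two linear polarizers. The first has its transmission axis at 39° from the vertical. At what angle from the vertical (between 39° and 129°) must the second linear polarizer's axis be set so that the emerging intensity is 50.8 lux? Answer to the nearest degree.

Unpolarized light through the first polarizer → I₁ = ½ I₀, now polarized at 39°.
Target fraction: 50.8 / 406 lux = 0.1251 of I₀.
Need I₂/I₀ = 0.1251, so cos²(θ − 39°) = 0.1251 / 0.5 = 0.2502.
θ − 39° = arccos(√0.2502) = 60.0°, giving θ ≈ 39 + 60.0 = 99.0°.

θ ≈ 99°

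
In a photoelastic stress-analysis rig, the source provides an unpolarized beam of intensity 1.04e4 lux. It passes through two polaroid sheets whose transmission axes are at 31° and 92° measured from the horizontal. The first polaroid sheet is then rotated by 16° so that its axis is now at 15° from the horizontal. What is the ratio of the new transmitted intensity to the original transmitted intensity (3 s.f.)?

Before rotation:
Unpolarized light through the first polarizer → I₁ = ½ I₀, now polarized at 31°.
I₂ = I₁ cos²(92° − 31°) = 0.5 I₀ · cos²(61°) = 0.1175 I₀.
After rotation:
Unpolarized light through the first polarizer → I₁ = ½ I₀, now polarized at 15°.
I₂ = I₁ cos²(92° − 15°) = 0.5 I₀ · cos²(77°) = 0.0253 I₀.
Ratio = 0.0253 / 0.1175 = 0.2153.

I_new/I_old ≈ 0.215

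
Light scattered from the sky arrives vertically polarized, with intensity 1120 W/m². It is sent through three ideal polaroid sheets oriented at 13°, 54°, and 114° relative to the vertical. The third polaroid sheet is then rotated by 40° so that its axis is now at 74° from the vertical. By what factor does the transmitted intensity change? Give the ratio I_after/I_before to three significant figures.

Before rotation:
I₁ = I₀ cos²(13° − 0°) = I₀ cos²(13°) = 0.9494 I₀.
I₂ = I₁ cos²(54° − 13°) = 0.9494 I₀ · cos²(41°) = 0.5408 I₀.
I₃ = I₂ cos²(114° − 54°) = 0.5408 I₀ · cos²(60°) = 0.1352 I₀.
After rotation:
I₁ = I₀ cos²(13° − 0°) = I₀ cos²(13°) = 0.9494 I₀.
I₂ = I₁ cos²(54° − 13°) = 0.9494 I₀ · cos²(41°) = 0.5408 I₀.
I₃ = I₂ cos²(74° − 54°) = 0.5408 I₀ · cos²(20°) = 0.4775 I₀.
Ratio = 0.4775 / 0.1352 = 3.532.

I_new/I_old ≈ 3.53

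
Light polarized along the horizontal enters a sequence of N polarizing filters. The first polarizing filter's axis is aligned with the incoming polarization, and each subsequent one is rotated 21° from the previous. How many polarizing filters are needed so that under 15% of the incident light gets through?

N = 15

First polarizer is aligned with the polarization: full transmission.
Each further stage multiplies by cos²(21°) = 0.8716.
After N polarizers: T = 0.8716^(N−1). Require T < 0.15 ⇒ N−1 > ln(0.15)/ln(0.8716) = 13.80, so N−1 ≥ 14 and N = 15.
Check: N=15 gives T = 0.146 < 0.15; N=14 gives T = 0.1675.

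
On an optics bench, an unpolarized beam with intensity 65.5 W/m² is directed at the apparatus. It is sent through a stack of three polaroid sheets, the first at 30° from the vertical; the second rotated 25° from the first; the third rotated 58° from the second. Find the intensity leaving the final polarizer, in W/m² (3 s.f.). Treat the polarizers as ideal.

I ≈ 7.55 W/m²

Unpolarized light through the first polarizer → I₁ = 65.5 W/m²/2 = 32.75 W/m², polarized at 30°.
I₂ = I₁ · cos²(25°) = 32.75 · 0.8214 = 26.9 W/m².
I₃ = I₂ · cos²(58°) = 26.9 · 0.2808 = 7.554 W/m².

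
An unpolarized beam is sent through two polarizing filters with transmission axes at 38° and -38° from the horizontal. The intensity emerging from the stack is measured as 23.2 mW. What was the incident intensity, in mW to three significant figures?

I₀ ≈ 793 mW

Unpolarized light through the first polarizer → I₁ = ½ I₀, now polarized at 38°.
I₂ = I₁ cos²(-38° − 38°) = 0.5 I₀ · cos²(76°) = 0.02926 I₀.
So 23.2 mW = 0.02926 I₀, giving I₀ = 23.2/0.02926 = 792.8 mW.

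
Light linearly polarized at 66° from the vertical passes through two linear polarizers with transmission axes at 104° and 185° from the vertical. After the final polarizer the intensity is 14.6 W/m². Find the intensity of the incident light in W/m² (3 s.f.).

I₁ = I₀ cos²(104° − 66°) = I₀ cos²(38°) = 0.621 I₀.
I₂ = I₁ cos²(185° − 104°) = 0.621 I₀ · cos²(81°) = 0.0152 I₀.
So 14.6 W/m² = 0.0152 I₀, giving I₀ = 14.6/0.0152 = 960.8 W/m².

I₀ ≈ 961 W/m²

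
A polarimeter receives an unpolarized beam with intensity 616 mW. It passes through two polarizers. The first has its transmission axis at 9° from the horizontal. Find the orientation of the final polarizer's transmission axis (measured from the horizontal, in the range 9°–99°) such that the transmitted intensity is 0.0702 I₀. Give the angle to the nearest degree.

Unpolarized light through the first polarizer → I₁ = ½ I₀, now polarized at 9°.
Need I₂/I₀ = 0.0702, so cos²(θ − 9°) = 0.0702 / 0.5 = 0.1404.
θ − 9° = arccos(√0.1404) = 68.0°, giving θ ≈ 9 + 68.0 = 77.0°.

θ ≈ 77°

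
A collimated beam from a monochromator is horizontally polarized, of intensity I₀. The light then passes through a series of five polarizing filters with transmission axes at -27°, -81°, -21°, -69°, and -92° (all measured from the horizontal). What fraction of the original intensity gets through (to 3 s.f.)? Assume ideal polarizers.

≈ 0.0260 I₀

I₁ = I₀ cos²(-27° − 0°) = I₀ cos²(27°) = 0.7939 I₀.
I₂ = I₁ cos²(-81° + 27°) = 0.7939 I₀ · cos²(54°) = 0.2743 I₀.
I₃ = I₂ cos²(-21° + 81°) = 0.2743 I₀ · cos²(60°) = 0.06857 I₀.
I₄ = I₃ cos²(-69° + 21°) = 0.06857 I₀ · cos²(48°) = 0.0307 I₀.
I₅ = I₄ cos²(-92° + 69°) = 0.0307 I₀ · cos²(23°) = 0.02601 I₀.
Transmitted fraction = 0.02601.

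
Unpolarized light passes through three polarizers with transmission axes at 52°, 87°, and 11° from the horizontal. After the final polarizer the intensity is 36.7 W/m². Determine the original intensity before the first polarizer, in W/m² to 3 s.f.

Unpolarized light through the first polarizer → I₁ = ½ I₀, now polarized at 52°.
I₂ = I₁ cos²(87° − 52°) = 0.5 I₀ · cos²(35°) = 0.3355 I₀.
I₃ = I₂ cos²(11° − 87°) = 0.3355 I₀ · cos²(76°) = 0.01964 I₀.
So 36.7 W/m² = 0.01964 I₀, giving I₀ = 36.7/0.01964 = 1869 W/m².

I₀ ≈ 1870 W/m²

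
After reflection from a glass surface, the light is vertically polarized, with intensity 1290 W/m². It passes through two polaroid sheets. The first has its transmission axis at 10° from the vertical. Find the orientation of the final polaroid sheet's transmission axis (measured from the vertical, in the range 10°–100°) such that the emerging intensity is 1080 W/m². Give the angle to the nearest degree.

I₁ = I₀ cos²(10° − 0°) = I₀ cos²(10°) = 0.9698 I₀.
Target fraction: 1080 / 1290 W/m² = 0.8372 of I₀.
Need I₂/I₀ = 0.8372, so cos²(θ − 10°) = 0.8372 / 0.9698 = 0.8632.
θ − 10° = arccos(√0.8632) = 21.7°, giving θ ≈ 10 + 21.7 = 31.7°.

θ ≈ 32°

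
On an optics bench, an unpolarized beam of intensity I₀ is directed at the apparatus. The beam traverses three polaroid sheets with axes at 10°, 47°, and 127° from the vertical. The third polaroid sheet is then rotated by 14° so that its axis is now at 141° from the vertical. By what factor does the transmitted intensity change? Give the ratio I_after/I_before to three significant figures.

Before rotation:
Unpolarized light through the first polarizer → I₁ = ½ I₀, now polarized at 10°.
I₂ = I₁ cos²(47° − 10°) = 0.5 I₀ · cos²(37°) = 0.3189 I₀.
I₃ = I₂ cos²(127° − 47°) = 0.3189 I₀ · cos²(80°) = 0.009616 I₀.
After rotation:
Unpolarized light through the first polarizer → I₁ = ½ I₀, now polarized at 10°.
I₂ = I₁ cos²(47° − 10°) = 0.5 I₀ · cos²(37°) = 0.3189 I₀.
Angle between axes 2 and 3: 86°. I₃ = 0.3189 I₀ · cos²(86°) = 0.001552 I₀.
Ratio = 0.001552 / 0.009616 = 0.1614.

I_new/I_old ≈ 0.161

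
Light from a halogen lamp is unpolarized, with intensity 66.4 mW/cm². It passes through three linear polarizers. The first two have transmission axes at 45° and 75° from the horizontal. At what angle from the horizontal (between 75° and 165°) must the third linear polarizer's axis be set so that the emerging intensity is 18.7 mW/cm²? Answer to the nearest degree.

Unpolarized light through the first polarizer → I₁ = ½ I₀, now polarized at 45°.
I₂ = I₁ cos²(75° − 45°) = 0.5 I₀ · cos²(30°) = 0.375 I₀.
Target fraction: 18.7 / 66.4 mW/cm² = 0.2816 of I₀.
Need I₃/I₀ = 0.2816, so cos²(θ − 75°) = 0.2816 / 0.375 = 0.751.
θ − 75° = arccos(√0.751) = 29.9°, giving θ ≈ 75 + 29.9 = 104.9°.

θ ≈ 105°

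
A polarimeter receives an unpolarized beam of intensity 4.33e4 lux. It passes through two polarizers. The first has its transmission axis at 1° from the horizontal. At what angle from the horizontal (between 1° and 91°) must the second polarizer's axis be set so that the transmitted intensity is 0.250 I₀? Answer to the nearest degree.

θ ≈ 46°

Unpolarized light through the first polarizer → I₁ = ½ I₀, now polarized at 1°.
Need I₂/I₀ = 0.25, so cos²(θ − 1°) = 0.25 / 0.5 = 0.5.
θ − 1° = arccos(√0.5) = 45.0°, giving θ ≈ 1 + 45.0 = 46.0°.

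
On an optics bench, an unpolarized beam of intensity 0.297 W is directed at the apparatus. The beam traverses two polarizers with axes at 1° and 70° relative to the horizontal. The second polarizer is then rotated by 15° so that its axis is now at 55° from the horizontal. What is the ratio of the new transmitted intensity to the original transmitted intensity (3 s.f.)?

I_new/I_old ≈ 2.69

Before rotation:
Unpolarized light through the first polarizer → I₁ = ½ I₀, now polarized at 1°.
I₂ = I₁ cos²(70° − 1°) = 0.5 I₀ · cos²(69°) = 0.06421 I₀.
After rotation:
Unpolarized light through the first polarizer → I₁ = ½ I₀, now polarized at 1°.
I₂ = I₁ cos²(55° − 1°) = 0.5 I₀ · cos²(54°) = 0.1727 I₀.
Ratio = 0.1727 / 0.06421 = 2.69.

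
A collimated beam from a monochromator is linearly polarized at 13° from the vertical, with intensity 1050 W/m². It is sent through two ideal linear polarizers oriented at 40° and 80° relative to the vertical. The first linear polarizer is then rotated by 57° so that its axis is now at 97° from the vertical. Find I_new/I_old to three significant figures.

I_new/I_old ≈ 0.0214

Before rotation:
I₁ = I₀ cos²(40° − 13°) = I₀ cos²(27°) = 0.7939 I₀.
I₂ = I₁ cos²(80° − 40°) = 0.7939 I₀ · cos²(40°) = 0.4659 I₀.
After rotation:
I₁ = I₀ cos²(97° − 13°) = I₀ cos²(84°) = 0.01093 I₀.
I₂ = I₁ cos²(80° − 97°) = 0.01093 I₀ · cos²(17°) = 0.009992 I₀.
Ratio = 0.009992 / 0.4659 = 0.02145.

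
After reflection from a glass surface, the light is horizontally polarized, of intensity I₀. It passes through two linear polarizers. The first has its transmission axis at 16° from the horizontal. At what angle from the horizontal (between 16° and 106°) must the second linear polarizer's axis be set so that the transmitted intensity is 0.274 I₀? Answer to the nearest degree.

θ ≈ 73°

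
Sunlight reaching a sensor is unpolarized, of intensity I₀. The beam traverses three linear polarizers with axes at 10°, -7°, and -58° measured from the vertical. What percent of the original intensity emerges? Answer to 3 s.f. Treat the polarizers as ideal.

Unpolarized light through the first polarizer → I₁ = ½ I₀, now polarized at 10°.
I₂ = I₁ cos²(-7° − 10°) = 0.5 I₀ · cos²(17°) = 0.4573 I₀.
I₃ = I₂ cos²(-58° + 7°) = 0.4573 I₀ · cos²(51°) = 0.1811 I₀.
That is 18.11% of the incident intensity.

≈ 18.1%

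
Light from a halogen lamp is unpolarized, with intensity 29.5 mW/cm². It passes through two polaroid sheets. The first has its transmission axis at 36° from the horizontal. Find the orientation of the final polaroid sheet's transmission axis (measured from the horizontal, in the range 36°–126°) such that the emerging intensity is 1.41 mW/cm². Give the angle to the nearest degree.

Unpolarized light through the first polarizer → I₁ = ½ I₀, now polarized at 36°.
Target fraction: 1.41 / 29.5 mW/cm² = 0.0478 of I₀.
Need I₂/I₀ = 0.0478, so cos²(θ − 36°) = 0.0478 / 0.5 = 0.09559.
θ − 36° = arccos(√0.09559) = 72.0°, giving θ ≈ 36 + 72.0 = 108.0°.

θ ≈ 108°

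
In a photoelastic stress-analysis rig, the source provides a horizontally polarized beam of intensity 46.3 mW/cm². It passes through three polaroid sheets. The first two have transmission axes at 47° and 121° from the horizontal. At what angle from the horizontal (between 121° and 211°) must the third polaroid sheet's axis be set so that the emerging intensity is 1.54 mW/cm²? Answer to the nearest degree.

θ ≈ 135°

By Malus's law, I₁ = I₀ cos²(47° − 0°) = I₀ cos²(47°) = 0.4651 I₀.
I₂ = I₁ cos²(121° − 47°) = 0.4651 I₀ · cos²(74°) = 0.03534 I₀.
Target fraction: 1.54 / 46.3 mW/cm² = 0.03326 of I₀.
Need I₃/I₀ = 0.03326, so cos²(θ − 121°) = 0.03326 / 0.03534 = 0.9412.
θ − 121° = arccos(√0.9412) = 14.0°, giving θ ≈ 121 + 14.0 = 135.0°.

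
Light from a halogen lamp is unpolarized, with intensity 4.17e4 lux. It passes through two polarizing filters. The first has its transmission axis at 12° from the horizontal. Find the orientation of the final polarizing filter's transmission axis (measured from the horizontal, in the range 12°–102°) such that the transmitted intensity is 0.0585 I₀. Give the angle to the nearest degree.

Unpolarized light through the first polarizer → I₁ = ½ I₀, now polarized at 12°.
Need I₂/I₀ = 0.0585, so cos²(θ − 12°) = 0.0585 / 0.5 = 0.117.
θ − 12° = arccos(√0.117) = 70.0°, giving θ ≈ 12 + 70.0 = 82.0°.

θ ≈ 82°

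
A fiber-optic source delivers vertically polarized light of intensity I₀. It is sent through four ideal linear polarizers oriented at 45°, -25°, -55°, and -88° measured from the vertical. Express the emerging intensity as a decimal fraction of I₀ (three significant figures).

I₁ = I₀ cos²(45° − 0°) = I₀ cos²(45°) = 0.5 I₀.
I₂ = I₁ cos²(-25° − 45°) = 0.5 I₀ · cos²(70°) = 0.05849 I₀.
I₃ = I₂ cos²(-55° + 25°) = 0.05849 I₀ · cos²(30°) = 0.04387 I₀.
I₄ = I₃ cos²(-88° + 55°) = 0.04387 I₀ · cos²(33°) = 0.03085 I₀.
Transmitted fraction = 0.03085.

≈ 0.0309 I₀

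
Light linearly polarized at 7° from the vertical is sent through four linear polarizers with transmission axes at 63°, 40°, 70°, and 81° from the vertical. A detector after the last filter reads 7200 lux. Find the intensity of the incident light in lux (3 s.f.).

I₀ ≈ 3.76e4 lux

I₁ = I₀ cos²(63° − 7°) = I₀ cos²(56°) = 0.3127 I₀.
I₂ = I₁ cos²(40° − 63°) = 0.3127 I₀ · cos²(23°) = 0.265 I₀.
I₃ = I₂ cos²(70° − 40°) = 0.265 I₀ · cos²(30°) = 0.1987 I₀.
I₄ = I₃ cos²(81° − 70°) = 0.1987 I₀ · cos²(11°) = 0.1915 I₀.
So 7200 lux = 0.1915 I₀, giving I₀ = 7200/0.1915 = 3.76e+04 lux.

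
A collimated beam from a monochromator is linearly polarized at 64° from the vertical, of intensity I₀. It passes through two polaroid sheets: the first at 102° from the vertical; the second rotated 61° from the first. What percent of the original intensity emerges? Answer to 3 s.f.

By Malus's law, I₁ = I₀ cos²(102° − 64°) = I₀ cos²(38°) = 0.621 I₀.
I₂ = I₁ cos²(61°) = 0.621 · 0.235 I₀ = 0.146 I₀.
That is 14.6% of the incident intensity.

≈ 14.6%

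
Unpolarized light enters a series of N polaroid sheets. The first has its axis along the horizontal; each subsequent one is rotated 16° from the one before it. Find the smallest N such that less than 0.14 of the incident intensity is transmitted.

First polarizer halves the unpolarized light: factor 1/2.
Each further stage multiplies by cos²(16°) = 0.924.
After N polarizers: T = 0.5·0.924^(N−1). Require T < 0.14 ⇒ N−1 > ln(0.14/0.5)/ln(0.924) = 16.11, so N−1 ≥ 17 and N = 18.
Check: N=18 gives T = 0.1305 < 0.14; N=17 gives T = 0.1412.

N = 18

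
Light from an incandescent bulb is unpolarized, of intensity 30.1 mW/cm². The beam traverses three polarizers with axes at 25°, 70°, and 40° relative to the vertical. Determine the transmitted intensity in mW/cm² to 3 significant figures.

Unpolarized light through the first polarizer → I₁ = 30.1 mW/cm²/2 = 15.05 mW/cm², polarized at 25°.
I₂ = I₁ · cos²(45°) = 15.05 · 0.5 = 7.525 mW/cm².
I₃ = I₂ · cos²(30°) = 7.525 · 0.75 = 5.644 mW/cm².

I ≈ 5.64 mW/cm²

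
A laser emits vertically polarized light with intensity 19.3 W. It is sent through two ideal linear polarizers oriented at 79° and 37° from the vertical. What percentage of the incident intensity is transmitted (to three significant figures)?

≈ 2.01%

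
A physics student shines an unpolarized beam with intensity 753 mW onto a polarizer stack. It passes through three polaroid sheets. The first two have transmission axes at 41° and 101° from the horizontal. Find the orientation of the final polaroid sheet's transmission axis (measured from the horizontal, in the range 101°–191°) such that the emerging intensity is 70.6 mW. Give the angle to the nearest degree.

Unpolarized light through the first polarizer → I₁ = ½ I₀, now polarized at 41°.
I₂ = I₁ cos²(101° − 41°) = 0.5 I₀ · cos²(60°) = 0.125 I₀.
Target fraction: 70.6 / 753 mW = 0.09376 of I₀.
Need I₃/I₀ = 0.09376, so cos²(θ − 101°) = 0.09376 / 0.125 = 0.7501.
θ − 101° = arccos(√0.7501) = 30.0°, giving θ ≈ 101 + 30.0 = 131.0°.

θ ≈ 131°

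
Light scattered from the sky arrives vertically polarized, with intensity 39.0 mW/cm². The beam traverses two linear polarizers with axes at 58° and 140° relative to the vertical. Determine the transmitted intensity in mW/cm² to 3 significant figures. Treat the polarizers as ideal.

I ≈ 0.212 mW/cm²

By Malus's law, I₁ = 39.0 mW/cm² · cos²(58°) = 10.95 mW/cm².
I₂ = I₁ · cos²(82°) = 10.95 · 0.01937 = 0.2121 mW/cm².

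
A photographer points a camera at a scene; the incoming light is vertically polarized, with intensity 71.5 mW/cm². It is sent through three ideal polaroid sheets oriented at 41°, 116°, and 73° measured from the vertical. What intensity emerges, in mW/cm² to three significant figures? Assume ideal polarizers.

I ≈ 1.46 mW/cm²

I₁ = 71.5 mW/cm² · cos²(41°) = 40.73 mW/cm².
I₂ = I₁ · cos²(75°) = 40.73 · 0.06699 = 2.728 mW/cm².
I₃ = I₂ · cos²(43°) = 2.728 · 0.5349 = 1.459 mW/cm².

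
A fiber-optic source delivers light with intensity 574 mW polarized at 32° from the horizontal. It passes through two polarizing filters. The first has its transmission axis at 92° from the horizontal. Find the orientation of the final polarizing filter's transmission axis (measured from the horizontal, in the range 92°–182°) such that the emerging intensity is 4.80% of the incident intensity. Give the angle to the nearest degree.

θ ≈ 156°

By Malus's law, I₁ = I₀ cos²(92° − 32°) = I₀ cos²(60°) = 0.25 I₀.
Need I₂/I₀ = 0.048, so cos²(θ − 92°) = 0.048 / 0.25 = 0.192.
θ − 92° = arccos(√0.192) = 64.0°, giving θ ≈ 92 + 64.0 = 156.0°.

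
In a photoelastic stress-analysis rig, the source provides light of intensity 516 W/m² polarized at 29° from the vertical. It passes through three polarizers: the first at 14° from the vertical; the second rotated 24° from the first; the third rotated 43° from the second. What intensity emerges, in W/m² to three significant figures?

I₁ = 516 W/m² · cos²(15°) = 481.4 W/m².
I₂ = I₁ · cos²(24°) = 481.4 · 0.8346 = 401.8 W/m².
I₃ = I₂ · cos²(43°) = 401.8 · 0.5349 = 214.9 W/m².

I ≈ 215 W/m²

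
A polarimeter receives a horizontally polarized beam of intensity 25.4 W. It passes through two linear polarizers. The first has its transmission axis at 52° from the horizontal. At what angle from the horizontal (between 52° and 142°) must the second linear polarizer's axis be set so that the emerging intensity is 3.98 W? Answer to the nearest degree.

θ ≈ 102°

By Malus's law, I₁ = I₀ cos²(52° − 0°) = I₀ cos²(52°) = 0.379 I₀.
Target fraction: 3.98 / 25.4 W = 0.1567 of I₀.
Need I₂/I₀ = 0.1567, so cos²(θ − 52°) = 0.1567 / 0.379 = 0.4134.
θ − 52° = arccos(√0.4134) = 50.0°, giving θ ≈ 52 + 50.0 = 102.0°.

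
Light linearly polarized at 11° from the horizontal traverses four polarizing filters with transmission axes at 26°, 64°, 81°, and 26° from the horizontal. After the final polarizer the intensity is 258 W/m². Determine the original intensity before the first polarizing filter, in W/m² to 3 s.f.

By Malus's law, I₁ = I₀ cos²(26° − 11°) = I₀ cos²(15°) = 0.933 I₀.
I₂ = I₁ cos²(64° − 26°) = 0.933 I₀ · cos²(38°) = 0.5794 I₀.
I₃ = I₂ cos²(81° − 64°) = 0.5794 I₀ · cos²(17°) = 0.5298 I₀.
I₄ = I₃ cos²(26° − 81°) = 0.5298 I₀ · cos²(55°) = 0.1743 I₀.
So 258 W/m² = 0.1743 I₀, giving I₀ = 258/0.1743 = 1480 W/m².

I₀ ≈ 1480 W/m²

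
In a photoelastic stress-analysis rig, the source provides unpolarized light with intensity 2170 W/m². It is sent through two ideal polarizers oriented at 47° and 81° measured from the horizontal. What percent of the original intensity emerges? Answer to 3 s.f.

≈ 34.4%

Unpolarized light through the first polarizer → I₁ = 2170 W/m²/2 = 1085 W/m², polarized at 47°.
I₂ = I₁ · cos²(34°) = 1085 · 0.6873 = 745.7 W/m².
That is 34.37% of the incident intensity.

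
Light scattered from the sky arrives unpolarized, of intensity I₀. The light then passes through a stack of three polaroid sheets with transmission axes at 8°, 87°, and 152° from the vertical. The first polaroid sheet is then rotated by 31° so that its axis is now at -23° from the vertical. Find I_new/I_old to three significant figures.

Before rotation:
Unpolarized light through the first polarizer → I₁ = ½ I₀, now polarized at 8°.
I₂ = I₁ cos²(87° − 8°) = 0.5 I₀ · cos²(79°) = 0.0182 I₀.
I₃ = I₂ cos²(152° − 87°) = 0.0182 I₀ · cos²(65°) = 0.003251 I₀.
After rotation:
Unpolarized light through the first polarizer → I₁ = ½ I₀, now polarized at -23°.
Angle between axes 1 and 2: 70°. I₂ = 0.5 I₀ · cos²(70°) = 0.05849 I₀.
I₃ = I₂ cos²(152° − 87°) = 0.05849 I₀ · cos²(65°) = 0.01045 I₀.
Ratio = 0.01045 / 0.003251 = 3.213.

I_new/I_old ≈ 3.21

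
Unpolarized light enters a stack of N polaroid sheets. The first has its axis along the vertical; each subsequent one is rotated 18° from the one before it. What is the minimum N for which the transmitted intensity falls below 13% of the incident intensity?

First polarizer halves the unpolarized light: factor 1/2.
Each further stage multiplies by cos²(18°) = 0.9045.
After N polarizers: T = 0.5·0.9045^(N−1). Require T < 0.13 ⇒ N−1 > ln(0.13/0.5)/ln(0.9045) = 13.42, so N−1 ≥ 14 and N = 15.
Check: N=15 gives T = 0.1227 < 0.13; N=14 gives T = 0.1356.

N = 15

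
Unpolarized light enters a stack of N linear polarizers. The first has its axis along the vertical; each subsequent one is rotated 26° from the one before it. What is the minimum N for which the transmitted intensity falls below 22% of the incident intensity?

N = 5

First polarizer halves the unpolarized light: factor 1/2.
Each further stage multiplies by cos²(26°) = 0.8078.
After N polarizers: T = 0.5·0.8078^(N−1). Require T < 0.22 ⇒ N−1 > ln(0.22/0.5)/ln(0.8078) = 3.85, so N−1 ≥ 4 and N = 5.
Check: N=5 gives T = 0.2129 < 0.22; N=4 gives T = 0.2636.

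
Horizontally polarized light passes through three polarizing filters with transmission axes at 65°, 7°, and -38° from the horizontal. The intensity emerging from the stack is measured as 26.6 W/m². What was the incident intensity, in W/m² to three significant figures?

I₁ = I₀ cos²(65° − 0°) = I₀ cos²(65°) = 0.1786 I₀.
I₂ = I₁ cos²(7° − 65°) = 0.1786 I₀ · cos²(58°) = 0.05016 I₀.
I₃ = I₂ cos²(-38° − 7°) = 0.05016 I₀ · cos²(45°) = 0.02508 I₀.
So 26.6 W/m² = 0.02508 I₀, giving I₀ = 26.6/0.02508 = 1061 W/m².

I₀ ≈ 1060 W/m²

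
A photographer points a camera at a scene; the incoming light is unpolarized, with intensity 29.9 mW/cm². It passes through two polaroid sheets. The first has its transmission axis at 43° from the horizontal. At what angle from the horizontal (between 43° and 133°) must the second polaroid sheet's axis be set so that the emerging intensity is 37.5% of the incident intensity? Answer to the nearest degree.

Unpolarized light through the first polarizer → I₁ = ½ I₀, now polarized at 43°.
Need I₂/I₀ = 0.375, so cos²(θ − 43°) = 0.375 / 0.5 = 0.75.
θ − 43° = arccos(√0.75) = 30.0°, giving θ ≈ 43 + 30.0 = 73.0°.

θ ≈ 73°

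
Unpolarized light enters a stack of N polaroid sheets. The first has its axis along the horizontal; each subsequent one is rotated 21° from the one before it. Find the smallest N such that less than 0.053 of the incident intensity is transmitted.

N = 18

First polarizer halves the unpolarized light: factor 1/2.
Each further stage multiplies by cos²(21°) = 0.8716.
After N polarizers: T = 0.5·0.8716^(N−1). Require T < 0.053 ⇒ N−1 > ln(0.053/0.5)/ln(0.8716) = 16.33, so N−1 ≥ 17 and N = 18.
Check: N=18 gives T = 0.04832 < 0.053; N=17 gives T = 0.05544.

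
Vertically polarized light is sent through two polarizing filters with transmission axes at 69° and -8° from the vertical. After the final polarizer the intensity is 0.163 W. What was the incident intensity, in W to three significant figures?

I₀ ≈ 25.1 W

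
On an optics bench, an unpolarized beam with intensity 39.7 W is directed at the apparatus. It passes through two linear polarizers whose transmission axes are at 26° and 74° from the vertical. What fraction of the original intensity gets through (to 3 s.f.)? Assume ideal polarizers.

I/I₀ ≈ 0.224

Unpolarized light through the first polarizer → I₁ = 39.7 W/2 = 19.85 W, polarized at 26°.
I₂ = I₁ · cos²(48°) = 19.85 · 0.4477 = 8.888 W.
Transmitted fraction = 0.2239.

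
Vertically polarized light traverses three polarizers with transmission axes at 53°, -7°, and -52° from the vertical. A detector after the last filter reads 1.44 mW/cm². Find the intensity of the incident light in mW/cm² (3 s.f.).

By Malus's law, I₁ = I₀ cos²(53° − 0°) = I₀ cos²(53°) = 0.3622 I₀.
I₂ = I₁ cos²(-7° − 53°) = 0.3622 I₀ · cos²(60°) = 0.09055 I₀.
I₃ = I₂ cos²(-52° + 7°) = 0.09055 I₀ · cos²(45°) = 0.04527 I₀.
So 1.44 mW/cm² = 0.04527 I₀, giving I₀ = 1.44/0.04527 = 31.81 mW/cm².

I₀ ≈ 31.8 mW/cm²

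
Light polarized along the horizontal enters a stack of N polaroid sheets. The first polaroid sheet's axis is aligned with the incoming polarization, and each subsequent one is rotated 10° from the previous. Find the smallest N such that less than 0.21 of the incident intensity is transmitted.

N = 52

First polarizer is aligned with the polarization: full transmission.
Each further stage multiplies by cos²(10°) = 0.9698.
After N polarizers: T = 0.9698^(N−1). Require T < 0.21 ⇒ N−1 > ln(0.21)/ln(0.9698) = 50.97, so N−1 ≥ 51 and N = 52.
Check: N=52 gives T = 0.2098 < 0.21; N=51 gives T = 0.2163.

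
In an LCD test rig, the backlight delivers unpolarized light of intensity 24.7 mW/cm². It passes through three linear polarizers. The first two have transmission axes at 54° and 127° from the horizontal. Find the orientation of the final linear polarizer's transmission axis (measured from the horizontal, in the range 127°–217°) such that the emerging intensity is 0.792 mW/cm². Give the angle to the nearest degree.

θ ≈ 157°

Unpolarized light through the first polarizer → I₁ = ½ I₀, now polarized at 54°.
I₂ = I₁ cos²(127° − 54°) = 0.5 I₀ · cos²(73°) = 0.04274 I₀.
Target fraction: 0.792 / 24.7 mW/cm² = 0.03206 of I₀.
Need I₃/I₀ = 0.03206, so cos²(θ − 127°) = 0.03206 / 0.04274 = 0.7502.
θ − 127° = arccos(√0.7502) = 30.0°, giving θ ≈ 127 + 30.0 = 157.0°.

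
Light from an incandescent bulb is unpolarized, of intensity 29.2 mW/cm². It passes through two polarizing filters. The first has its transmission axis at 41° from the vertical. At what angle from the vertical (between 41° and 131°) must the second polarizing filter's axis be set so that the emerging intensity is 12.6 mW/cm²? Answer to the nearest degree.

Unpolarized light through the first polarizer → I₁ = ½ I₀, now polarized at 41°.
Target fraction: 12.6 / 29.2 mW/cm² = 0.4315 of I₀.
Need I₂/I₀ = 0.4315, so cos²(θ − 41°) = 0.4315 / 0.5 = 0.863.
θ − 41° = arccos(√0.863) = 21.7°, giving θ ≈ 41 + 21.7 = 62.7°.

θ ≈ 63°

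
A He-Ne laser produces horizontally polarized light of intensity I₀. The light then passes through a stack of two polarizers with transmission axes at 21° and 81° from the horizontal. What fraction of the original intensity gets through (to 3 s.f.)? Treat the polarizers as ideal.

By Malus's law, I₁ = I₀ cos²(21° − 0°) = I₀ cos²(21°) = 0.8716 I₀.
I₂ = I₁ cos²(81° − 21°) = 0.8716 I₀ · cos²(60°) = 0.2179 I₀.
Transmitted fraction = 0.2179.

≈ 0.218 I₀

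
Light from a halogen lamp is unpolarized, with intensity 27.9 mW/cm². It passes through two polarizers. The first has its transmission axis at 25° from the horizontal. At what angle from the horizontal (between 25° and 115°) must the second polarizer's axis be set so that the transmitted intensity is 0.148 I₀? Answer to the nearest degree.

θ ≈ 82°

Unpolarized light through the first polarizer → I₁ = ½ I₀, now polarized at 25°.
Need I₂/I₀ = 0.148, so cos²(θ − 25°) = 0.148 / 0.5 = 0.296.
θ − 25° = arccos(√0.296) = 57.0°, giving θ ≈ 25 + 57.0 = 82.0°.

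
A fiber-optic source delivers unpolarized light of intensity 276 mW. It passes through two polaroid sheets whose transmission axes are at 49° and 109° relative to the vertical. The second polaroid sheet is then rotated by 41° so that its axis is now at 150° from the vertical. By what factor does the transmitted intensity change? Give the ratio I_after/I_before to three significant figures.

Before rotation:
Unpolarized light through the first polarizer → I₁ = ½ I₀, now polarized at 49°.
I₂ = I₁ cos²(109° − 49°) = 0.5 I₀ · cos²(60°) = 0.125 I₀.
After rotation:
Unpolarized light through the first polarizer → I₁ = ½ I₀, now polarized at 49°.
Angle between axes 1 and 2: 79°. I₂ = 0.5 I₀ · cos²(79°) = 0.0182 I₀.
Ratio = 0.0182 / 0.125 = 0.1456.

I_new/I_old ≈ 0.146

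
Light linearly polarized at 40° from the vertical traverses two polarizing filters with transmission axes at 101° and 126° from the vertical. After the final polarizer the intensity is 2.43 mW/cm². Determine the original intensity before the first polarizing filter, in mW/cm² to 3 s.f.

I₀ ≈ 12.6 mW/cm²

By Malus's law, I₁ = I₀ cos²(101° − 40°) = I₀ cos²(61°) = 0.235 I₀.
I₂ = I₁ cos²(126° − 101°) = 0.235 I₀ · cos²(25°) = 0.1931 I₀.
So 2.43 mW/cm² = 0.1931 I₀, giving I₀ = 2.43/0.1931 = 12.59 mW/cm².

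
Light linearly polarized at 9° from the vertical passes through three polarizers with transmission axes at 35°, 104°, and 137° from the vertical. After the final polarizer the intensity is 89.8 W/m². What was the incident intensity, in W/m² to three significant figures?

By Malus's law, I₁ = I₀ cos²(35° − 9°) = I₀ cos²(26°) = 0.8078 I₀.
I₂ = I₁ cos²(104° − 35°) = 0.8078 I₀ · cos²(69°) = 0.1037 I₀.
I₃ = I₂ cos²(137° − 104°) = 0.1037 I₀ · cos²(33°) = 0.07297 I₀.
So 89.8 W/m² = 0.07297 I₀, giving I₀ = 89.8/0.07297 = 1231 W/m².

I₀ ≈ 1230 W/m²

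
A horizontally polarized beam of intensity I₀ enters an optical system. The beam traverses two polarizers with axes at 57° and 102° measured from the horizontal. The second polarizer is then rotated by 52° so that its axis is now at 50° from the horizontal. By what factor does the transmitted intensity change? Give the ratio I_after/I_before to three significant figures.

I_new/I_old ≈ 1.97

Before rotation:
I₁ = I₀ cos²(57° − 0°) = I₀ cos²(57°) = 0.2966 I₀.
I₂ = I₁ cos²(102° − 57°) = 0.2966 I₀ · cos²(45°) = 0.1483 I₀.
After rotation:
I₁ = I₀ cos²(57° − 0°) = I₀ cos²(57°) = 0.2966 I₀.
I₂ = I₁ cos²(50° − 57°) = 0.2966 I₀ · cos²(7°) = 0.2922 I₀.
Ratio = 0.2922 / 0.1483 = 1.97.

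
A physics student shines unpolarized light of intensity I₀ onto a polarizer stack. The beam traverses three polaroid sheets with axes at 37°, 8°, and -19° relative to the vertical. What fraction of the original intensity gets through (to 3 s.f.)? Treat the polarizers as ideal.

≈ 0.304 I₀

Unpolarized light through the first polarizer → I₁ = ½ I₀, now polarized at 37°.
I₂ = I₁ cos²(8° − 37°) = 0.5 I₀ · cos²(29°) = 0.3825 I₀.
I₃ = I₂ cos²(-19° − 8°) = 0.3825 I₀ · cos²(27°) = 0.3036 I₀.
Transmitted fraction = 0.3036.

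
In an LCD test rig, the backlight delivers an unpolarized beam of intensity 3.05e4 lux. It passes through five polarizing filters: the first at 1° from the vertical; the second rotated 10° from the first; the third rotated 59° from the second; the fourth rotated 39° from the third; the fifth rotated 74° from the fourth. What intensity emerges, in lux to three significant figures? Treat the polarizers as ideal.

Unpolarized light through the first polarizer → I₁ = 3.05e4 lux/2 = 1.525e+04 lux, polarized at 1°.
I₂ = I₁ · cos²(10°) = 1.525e+04 · 0.9698 = 1.479e+04 lux.
I₃ = I₂ · cos²(59°) = 1.479e+04 · 0.2653 = 3923 lux.
I₄ = I₃ · cos²(39°) = 3923 · 0.604 = 2369 lux.
I₅ = I₄ · cos²(74°) = 2369 · 0.07598 = 180 lux.

I ≈ 180 lux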